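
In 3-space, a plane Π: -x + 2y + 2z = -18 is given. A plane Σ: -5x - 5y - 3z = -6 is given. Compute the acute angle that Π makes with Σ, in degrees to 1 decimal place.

61.5

cos θ = |n₁·n₂| / (|n₁||n₂|) = |-11| / (√9 · √59).
θ = arccos(0.47736) ≈ 61.5°.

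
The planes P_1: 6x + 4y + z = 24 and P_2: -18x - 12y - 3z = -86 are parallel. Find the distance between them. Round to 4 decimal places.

Rescale P_2 by 1/(-3): 6x + 4y + z = 86/3. Then distance = |24 − (86/3)| / √53 ≈ 0.6410.

0.6410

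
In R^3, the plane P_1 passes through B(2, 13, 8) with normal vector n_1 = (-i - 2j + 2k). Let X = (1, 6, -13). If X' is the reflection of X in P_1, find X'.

(-5, -6, -1)

P_1: n_1·r = n_1·B gives -x - 2y + 2z = -12.
λ = (n·X − d)/|n|² = (-39 − (-12))/9 = -3.
Reflection = X − 2λn = (1, 6, -13) − (-6)·(-1, -2, 2) = (-5, -6, -1).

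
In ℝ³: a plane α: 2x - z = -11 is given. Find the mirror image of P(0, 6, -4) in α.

(-12, 6, 2)

λ = (n·P − d)/|n|² = (4 − (-11))/5 = 3.
Reflection = P − 2λn = (0, 6, -4) − 6·(2, 0, -1) = (-12, 6, 2).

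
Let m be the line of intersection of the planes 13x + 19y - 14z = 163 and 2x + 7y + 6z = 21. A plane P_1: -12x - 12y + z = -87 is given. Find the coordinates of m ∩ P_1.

Direction of m: (13, 19, -14) × (2, 7, 6) = (212, -106, 53).
A point on m: solving the two plane equations with x = 14 gives (14, -1, 0).
Substitute r = (14, -1, 0) + t(212, -106, 53) into the plane: -156 + (-1219)t = -87, so t = -3/53.
Intersection: (14, -1, 0) + (-3/53)·(212, -106, 53) = (2, 5, -3).

(2, 5, -3)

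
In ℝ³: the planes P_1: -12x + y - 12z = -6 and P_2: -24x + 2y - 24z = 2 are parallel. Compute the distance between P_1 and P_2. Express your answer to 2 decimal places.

Rescale P_2 by 1/2: -12x + y - 12z = 1. Then distance = |-6 − 1| / √289 ≈ 0.41.

0.41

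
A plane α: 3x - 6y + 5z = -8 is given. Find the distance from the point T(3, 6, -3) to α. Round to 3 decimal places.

n·T − d = (3)·(3) + (-6)·(6) + (5)·(-3) − (-8) = -34; |n| = √70.
Distance = |-34| / √70 = 34/√70 ≈ 4.064.

4.064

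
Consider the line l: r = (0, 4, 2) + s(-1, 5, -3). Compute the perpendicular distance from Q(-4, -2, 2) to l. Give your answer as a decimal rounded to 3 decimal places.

Taking (0, 4, 2) on l with direction v = (-1, 5, -3): w = Q − (0, 4, 2) = (-4, -6, 0), and w × v = (18, -12, -26).
Distance = |w × v| / |v| = √1144 / √35 ≈ 5.717.

5.717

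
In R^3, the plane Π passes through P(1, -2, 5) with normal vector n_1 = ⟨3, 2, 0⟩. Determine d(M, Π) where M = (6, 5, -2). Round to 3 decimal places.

8.043

Π: n_1·r = n_1·P gives 3x + 2y = -1.
n·M − d = (3)·(6) + (2)·(5) + (0)·(-2) − (-1) = 29; |n| = √13.
Distance = |29| / √13 = 29/√13 ≈ 8.043.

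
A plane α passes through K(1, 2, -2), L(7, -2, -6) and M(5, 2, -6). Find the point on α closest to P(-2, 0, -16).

(6, 4, -8)

KL = (6, -4, -4), KM = (4, 0, -4); a normal to α is KL × KM = (16, 8, 16).
Using K: α has equation 16x + 8y + 16z = 0.
Foot = P − λn with λ = (n·P − d)/|n|² = (-288 − 0)/576 = -1/2.
Foot = (-2, 0, -16) − (-1/2)·(16, 8, 16) = (6, 4, -8).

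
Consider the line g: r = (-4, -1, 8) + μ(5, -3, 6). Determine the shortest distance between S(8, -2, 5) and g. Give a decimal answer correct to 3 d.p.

11.184

Taking (-4, -1, 8) on g with direction v = (5, -3, 6): w = S − (-4, -1, 8) = (12, -1, -3), and w × v = (-15, -87, -31).
Distance = |w × v| / |v| = √8755 / √70 ≈ 11.184.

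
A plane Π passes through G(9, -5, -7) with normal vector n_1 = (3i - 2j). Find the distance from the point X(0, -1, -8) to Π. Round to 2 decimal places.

9.71

Π: n_1·r = n_1·G gives 3x - 2y = 37.
n·X − d = (3)·(0) + (-2)·(-1) + (0)·(-8) − 37 = -35; |n| = √13.
Distance = |-35| / √13 = 35/√13 ≈ 9.71.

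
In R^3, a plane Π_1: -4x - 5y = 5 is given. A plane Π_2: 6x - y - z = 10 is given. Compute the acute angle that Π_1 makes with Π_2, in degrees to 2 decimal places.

cos θ = |n₁·n₂| / (|n₁||n₂|) = |-19| / (√41 · √38).
θ = arccos(0.48136) ≈ 61.23°.

61.23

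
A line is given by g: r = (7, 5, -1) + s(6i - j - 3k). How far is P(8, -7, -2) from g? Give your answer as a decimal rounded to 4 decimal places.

11.6796

Taking (7, 5, -1) on g with direction v = (6, -1, -3): w = P − (7, 5, -1) = (1, -12, -1), and w × v = (35, -3, 71).
Distance = |w × v| / |v| = √6275 / √46 ≈ 11.6796.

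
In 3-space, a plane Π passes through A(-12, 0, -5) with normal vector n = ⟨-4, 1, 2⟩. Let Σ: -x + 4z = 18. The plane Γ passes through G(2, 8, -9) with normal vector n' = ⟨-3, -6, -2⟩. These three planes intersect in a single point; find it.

Π: n·r = n·A gives -4x + y + 2z = 38.
Γ: n'·r = n'·G gives -3x - 6y - 2z = -36.
Solving the 3×3 linear system -4x + y + 2z = 38, -x + 4z = 18, -3x - 6y - 2z = -36 (e.g. by elimination or Cramer's rule, determinant = -98) gives (-6, 8, 3).

(-6, 8, 3)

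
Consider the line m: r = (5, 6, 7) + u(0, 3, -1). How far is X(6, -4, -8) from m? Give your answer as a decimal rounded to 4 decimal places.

Taking (5, 6, 7) on m with direction v = (0, 3, -1): w = X − (5, 6, 7) = (1, -10, -15), and w × v = (55, 1, 3).
Distance = |w × v| / |v| = √3035 / √10 ≈ 17.4213.

17.4213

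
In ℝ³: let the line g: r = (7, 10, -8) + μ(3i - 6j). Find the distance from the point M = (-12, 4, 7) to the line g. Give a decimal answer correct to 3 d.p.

24.743

Taking (7, 10, -8) on g with direction v = (3, -6, 0): w = M − (7, 10, -8) = (-19, -6, 15), and w × v = (90, 45, 132).
Distance = |w × v| / |v| = √27549 / √45 ≈ 24.743.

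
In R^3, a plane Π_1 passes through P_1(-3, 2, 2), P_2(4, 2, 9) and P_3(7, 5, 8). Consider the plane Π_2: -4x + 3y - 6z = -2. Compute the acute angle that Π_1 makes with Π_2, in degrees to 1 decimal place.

82.4

P_1P_2 = (7, 0, 7), P_1P_3 = (10, 3, 6); a normal to Π_1 is P_1P_2 × P_1P_3 = (-21, 28, 21).
Using P_1: Π_1 has equation -21x + 28y + 21z = 161.
cos θ = |n₁·n₂| / (|n₁||n₂|) = |42| / (√1666 · √61).
θ = arccos(0.13175) ≈ 82.4°.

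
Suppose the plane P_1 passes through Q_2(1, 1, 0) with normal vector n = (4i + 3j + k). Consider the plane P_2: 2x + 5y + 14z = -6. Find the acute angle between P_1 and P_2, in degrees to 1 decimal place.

61.1

P_1: n·r = n·Q_2 gives 4x + 3y + z = 7.
cos θ = |n₁·n₂| / (|n₁||n₂|) = |37| / (√26 · √225).
θ = arccos(0.48375) ≈ 61.1°.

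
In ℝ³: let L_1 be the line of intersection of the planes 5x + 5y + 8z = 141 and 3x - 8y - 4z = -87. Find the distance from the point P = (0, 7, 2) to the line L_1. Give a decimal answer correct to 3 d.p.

8.891

Direction of L_1: (5, 5, 8) × (3, -8, -4) = (44, 44, -55).
A point on L_1: solving the two plane equations with x = 3 gives (3, 6, 12).
Taking (3, 6, 12) on L_1 with direction v = (44, 44, -55): w = P − (3, 6, 12) = (-3, 1, -10), and w × v = (385, -605, -176).
Distance = |w × v| / |v| = √545226 / √6897 ≈ 8.891.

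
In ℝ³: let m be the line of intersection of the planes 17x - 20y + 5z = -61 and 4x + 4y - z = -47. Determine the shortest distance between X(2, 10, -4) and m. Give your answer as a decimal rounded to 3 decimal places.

Direction of m: (17, -20, 5) × (4, 4, -1) = (0, 37, 148).
A point on m: solving the two plane equations with y = -5 gives (-8, -5, -5).
Taking (-8, -5, -5) on m with direction v = (0, 37, 148): w = X − (-8, -5, -5) = (10, 15, 1), and w × v = (2183, -1480, 370).
Distance = |w × v| / |v| = √7092789 / √23273 ≈ 17.458.

17.458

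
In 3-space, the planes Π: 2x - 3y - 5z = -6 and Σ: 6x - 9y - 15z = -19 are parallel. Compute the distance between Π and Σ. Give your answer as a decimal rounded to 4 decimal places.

Rescale Σ by 1/3: 2x - 3y - 5z = -19/3. Then distance = |-6 − (-19/3)| / √38 ≈ 0.0541.

0.0541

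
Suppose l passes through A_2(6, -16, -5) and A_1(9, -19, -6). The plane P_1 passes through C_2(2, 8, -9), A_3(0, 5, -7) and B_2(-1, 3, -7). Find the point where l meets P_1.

(-6, -4, -1)

A direction vector for l is A_1 − A_2 = (3, -3, -1).
C_2A_3 = (-2, -3, 2), C_2B_2 = (-3, -5, 2); a normal to P_1 is C_2A_3 × C_2B_2 = (4, -2, 1).
Using C_2: P_1 has equation 4x - 2y + z = -17.
Substitute r = (6, -16, -5) + t(3, -3, -1) into the plane: 51 + 17t = -17, so t = -4.
Intersection: (6, -16, -5) + (-4)·(3, -3, -1) = (-6, -4, -1).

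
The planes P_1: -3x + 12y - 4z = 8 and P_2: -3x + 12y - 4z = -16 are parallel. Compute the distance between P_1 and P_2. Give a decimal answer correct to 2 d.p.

1.85

Same normal n = (-3, 12, -4) with |n| = √169; distance = |8 − (-16)| / |n| = 24/√169 ≈ 1.85.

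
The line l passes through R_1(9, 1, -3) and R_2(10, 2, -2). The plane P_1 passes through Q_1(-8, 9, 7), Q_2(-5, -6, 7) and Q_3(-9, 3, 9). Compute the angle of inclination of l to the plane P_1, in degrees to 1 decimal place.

62.3

A direction vector for l is R_2 − R_1 = (1, 1, 1).
Q_1Q_2 = (3, -15, 0), Q_1Q_3 = (-1, -6, 2); a normal to P_1 is Q_1Q_2 × Q_1Q_3 = (-30, -6, -33).
Using Q_1: P_1 has equation -30x - 6y - 33z = -45.
sin θ = |n·v| / (|n||v|) = |-69| / (√2025 · √3) = 0.88527.
θ ≈ 62.3°.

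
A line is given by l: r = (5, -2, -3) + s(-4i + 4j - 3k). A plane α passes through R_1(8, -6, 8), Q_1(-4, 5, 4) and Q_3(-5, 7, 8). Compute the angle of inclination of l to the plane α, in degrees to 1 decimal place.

4.7

R_1Q_1 = (-12, 11, -4), R_1Q_3 = (-13, 13, 0); a normal to α is R_1Q_1 × R_1Q_3 = (52, 52, -13).
Using R_1: α has equation 52x + 52y - 13z = 0.
sin θ = |n·v| / (|n||v|) = |39| / (√5577 · √41) = 0.08156.
θ ≈ 4.7°.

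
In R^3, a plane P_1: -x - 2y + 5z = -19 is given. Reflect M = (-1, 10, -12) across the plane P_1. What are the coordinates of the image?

(-5, 2, 8)

λ = (n·M − d)/|n|² = (-79 − (-19))/30 = -2.
Reflection = M − 2λn = (-1, 10, -12) − (-4)·(-1, -2, 5) = (-5, 2, 8).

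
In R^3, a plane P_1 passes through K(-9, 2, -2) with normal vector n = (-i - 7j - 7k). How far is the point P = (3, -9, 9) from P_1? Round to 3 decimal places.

1.206

P_1: n·r = n·K gives -x - 7y - 7z = 9.
n·P − d = (-1)·(3) + (-7)·(-9) + (-7)·(9) − 9 = -12; |n| = √99.
Distance = |-12| / √99 = 12/√99 ≈ 1.206.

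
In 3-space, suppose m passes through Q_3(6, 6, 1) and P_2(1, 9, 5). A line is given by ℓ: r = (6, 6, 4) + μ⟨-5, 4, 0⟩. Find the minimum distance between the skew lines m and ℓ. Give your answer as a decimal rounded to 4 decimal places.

A direction vector for m is P_2 − Q_3 = (-5, 3, 4).
Common perpendicular direction n = (-5, 3, 4) × (-5, 4, 0) = (-16, -20, -5).
With w = (6, 6, 4) − (6, 6, 1) = (0, 0, 3), w · n = -15.
Distance = |w · n| / |n| = |-15| / √681 ≈ 0.5748.

0.5748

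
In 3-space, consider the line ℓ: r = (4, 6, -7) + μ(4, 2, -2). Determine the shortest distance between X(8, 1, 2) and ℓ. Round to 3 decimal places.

10.770

Taking (4, 6, -7) on ℓ with direction v = (4, 2, -2): w = X − (4, 6, -7) = (4, -5, 9), and w × v = (-8, 44, 28).
Distance = |w × v| / |v| = √2784 / √24 ≈ 10.770.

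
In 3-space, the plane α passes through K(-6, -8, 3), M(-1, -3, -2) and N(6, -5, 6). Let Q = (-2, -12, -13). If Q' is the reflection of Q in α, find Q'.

(-10, 8, -1)

KM = (5, 5, -5), KN = (12, 3, 3); a normal to α is KM × KN = (30, -75, -45).
Using K: α has equation 30x - 75y - 45z = 285.
λ = (n·Q − d)/|n|² = (1425 − 285)/8550 = 2/15.
Reflection = Q − 2λn = (-2, -12, -13) − (4/15)·(30, -75, -45) = (-10, 8, -1).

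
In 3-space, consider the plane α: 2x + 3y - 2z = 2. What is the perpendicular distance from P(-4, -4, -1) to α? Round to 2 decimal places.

4.85

n·P − d = (2)·(-4) + (3)·(-4) + (-2)·(-1) − 2 = -20; |n| = √17.
Distance = |-20| / √17 = 20/√17 ≈ 4.85.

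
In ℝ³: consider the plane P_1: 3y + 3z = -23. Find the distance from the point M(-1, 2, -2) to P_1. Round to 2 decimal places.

n·M − d = (0)·(-1) + (3)·(2) + (3)·(-2) − (-23) = 23; |n| = √18.
Distance = |23| / √18 = 23/√18 ≈ 5.42.

5.42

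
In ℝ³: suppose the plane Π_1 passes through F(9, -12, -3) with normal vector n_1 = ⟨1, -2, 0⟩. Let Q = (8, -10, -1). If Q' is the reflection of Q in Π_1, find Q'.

Π_1: n_1·r = n_1·F gives x - 2y = 33.
λ = (n·Q − d)/|n|² = (28 − 33)/5 = -1.
Reflection = Q − 2λn = (8, -10, -1) − (-2)·(1, -2, 0) = (10, -14, -1).

(10, -14, -1)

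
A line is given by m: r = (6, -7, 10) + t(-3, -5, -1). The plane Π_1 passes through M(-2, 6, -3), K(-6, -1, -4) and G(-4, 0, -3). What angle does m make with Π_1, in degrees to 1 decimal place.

MK = (-4, -7, -1), MG = (-2, -6, 0); a normal to Π_1 is MK × MG = (-6, 2, 10).
Using M: Π_1 has equation -6x + 2y + 10z = -6.
sin θ = |n·v| / (|n||v|) = |-2| / (√140 · √35) = 0.02857.
θ ≈ 1.6°.

1.6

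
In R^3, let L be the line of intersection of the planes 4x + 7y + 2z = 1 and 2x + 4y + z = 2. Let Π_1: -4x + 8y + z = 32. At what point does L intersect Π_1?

(-3, 3, -4)

Direction of L: (4, 7, 2) × (2, 4, 1) = (-1, 0, 2).
A point on L: solving the two plane equations with x = 1 gives (1, 3, -12).
Substitute r = (1, 3, -12) + t(-1, 0, 2) into the plane: 8 + 6t = 32, so t = 4.
Intersection: (1, 3, -12) + 4·(-1, 0, 2) = (-3, 3, -4).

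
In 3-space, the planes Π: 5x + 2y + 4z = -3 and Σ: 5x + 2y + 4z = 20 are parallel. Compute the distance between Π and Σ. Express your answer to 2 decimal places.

3.43

Same normal n = (5, 2, 4) with |n| = √45; distance = |-3 − 20| / |n| = 23/√45 ≈ 3.43.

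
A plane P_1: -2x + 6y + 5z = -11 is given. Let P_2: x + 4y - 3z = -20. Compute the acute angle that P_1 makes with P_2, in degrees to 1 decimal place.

cos θ = |n₁·n₂| / (|n₁||n₂|) = |7| / (√65 · √26).
θ = arccos(0.17028) ≈ 80.2°.

80.2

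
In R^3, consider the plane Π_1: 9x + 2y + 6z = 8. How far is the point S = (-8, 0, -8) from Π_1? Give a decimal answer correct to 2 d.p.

n·S − d = (9)·(-8) + (2)·(0) + (6)·(-8) − 8 = -128; |n| = √121.
Distance = |-128| / √121 = 128/√121 ≈ 11.64.

11.64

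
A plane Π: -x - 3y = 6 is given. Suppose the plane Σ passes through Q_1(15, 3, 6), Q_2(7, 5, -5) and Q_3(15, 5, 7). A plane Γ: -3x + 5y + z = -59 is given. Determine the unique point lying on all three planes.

(9, -5, -7)

Q_1Q_2 = (-8, 2, -11), Q_1Q_3 = (0, 2, 1); a normal to Σ is Q_1Q_2 × Q_1Q_3 = (24, 8, -16).
Using Q_1: Σ has equation 24x + 8y - 16z = 288.
Solving the 3×3 linear system -x - 3y = 6, 24x + 8y - 16z = 288, -3x + 5y + z = -59 (e.g. by elimination or Cramer's rule, determinant = -160) gives (9, -5, -7).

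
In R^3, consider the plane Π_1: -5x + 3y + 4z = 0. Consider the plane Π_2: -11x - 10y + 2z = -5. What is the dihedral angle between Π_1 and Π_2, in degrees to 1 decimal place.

71.9

cos θ = |n₁·n₂| / (|n₁||n₂|) = |33| / (√50 · √225).
θ = arccos(0.31113) ≈ 71.9°.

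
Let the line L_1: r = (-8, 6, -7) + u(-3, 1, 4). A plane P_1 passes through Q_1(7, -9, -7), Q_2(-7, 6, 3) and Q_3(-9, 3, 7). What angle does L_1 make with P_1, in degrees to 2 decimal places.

Q_1Q_2 = (-14, 15, 10), Q_1Q_3 = (-16, 12, 14); a normal to P_1 is Q_1Q_2 × Q_1Q_3 = (90, 36, 72).
Using Q_1: P_1 has equation 90x + 36y + 72z = -198.
sin θ = |n·v| / (|n||v|) = |54| / (√14580 · √26) = 0.08771.
θ ≈ 5.03°.

5.03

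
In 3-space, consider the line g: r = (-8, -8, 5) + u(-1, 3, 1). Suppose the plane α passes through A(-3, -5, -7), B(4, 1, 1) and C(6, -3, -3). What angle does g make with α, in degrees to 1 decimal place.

25.0

AB = (7, 6, 8), AC = (9, 2, 4); a normal to α is AB × AC = (8, 44, -40).
Using A: α has equation 8x + 44y - 40z = 36.
sin θ = |n·v| / (|n||v|) = |84| / (√3600 · √11) = 0.42212.
θ ≈ 25.0°.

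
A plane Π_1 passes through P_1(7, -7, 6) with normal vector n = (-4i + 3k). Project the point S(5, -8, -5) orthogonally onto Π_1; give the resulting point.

(1, -8, -2)

Π_1: n·r = n·P_1 gives -4x + 3z = -10.
Foot = S − λn with λ = (n·S − d)/|n|² = (-35 − (-10))/25 = -1.
Foot = (5, -8, -5) − (-1)·(-4, 0, 3) = (1, -8, -2).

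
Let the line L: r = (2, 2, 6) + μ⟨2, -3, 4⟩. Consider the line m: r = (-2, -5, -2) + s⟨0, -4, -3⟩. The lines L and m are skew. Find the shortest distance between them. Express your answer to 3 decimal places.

Common perpendicular direction n = (2, -3, 4) × (0, -4, -3) = (25, 6, -8).
With w = (-2, -5, -2) − (2, 2, 6) = (-4, -7, -8), w · n = -78.
Distance = |w · n| / |n| = |-78| / √725 ≈ 2.897.

2.897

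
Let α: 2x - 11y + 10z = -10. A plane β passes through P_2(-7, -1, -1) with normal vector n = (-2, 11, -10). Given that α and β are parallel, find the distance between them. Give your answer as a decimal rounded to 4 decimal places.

β: n·r = n·P_2 gives -2x + 11y - 10z = 13.
Rescale β by 1/(-1): 2x - 11y + 10z = -13. Then distance = |-10 − (-13)| / √225 ≈ 0.2000.

0.2000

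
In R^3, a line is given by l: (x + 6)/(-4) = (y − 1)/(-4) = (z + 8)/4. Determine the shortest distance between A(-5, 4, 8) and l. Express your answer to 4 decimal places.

l has direction (-4, -4, 4) through (-6, 1, -8).
Taking (-6, 1, -8) on l with direction v = (-4, -4, 4): w = A − (-6, 1, -8) = (1, 3, 16), and w × v = (76, -68, 8).
Distance = |w × v| / |v| = √10464 / √48 ≈ 14.7648.

14.7648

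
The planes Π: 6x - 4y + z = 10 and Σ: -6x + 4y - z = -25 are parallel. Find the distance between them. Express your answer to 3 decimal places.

2.060

Rescale Σ by 1/(-1): 6x - 4y + z = 25. Then distance = |10 − 25| / √53 ≈ 2.060.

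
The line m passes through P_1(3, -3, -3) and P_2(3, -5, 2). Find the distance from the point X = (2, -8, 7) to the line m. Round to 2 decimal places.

1.36

A direction vector for m is P_2 − P_1 = (0, -2, 5).
Taking (3, -3, -3) on m with direction v = (0, -2, 5): w = X − (3, -3, -3) = (-1, -5, 10), and w × v = (-5, 5, 2).
Distance = |w × v| / |v| = √54 / √29 ≈ 1.36.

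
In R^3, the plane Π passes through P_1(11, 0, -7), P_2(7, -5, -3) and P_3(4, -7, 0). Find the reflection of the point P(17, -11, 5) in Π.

(-1, -11, -13)

P_1P_2 = (-4, -5, 4), P_1P_3 = (-7, -7, 7); a normal to Π is P_1P_2 × P_1P_3 = (-7, 0, -7).
Using P_1: Π has equation -7x - 7z = -28.
λ = (n·P − d)/|n|² = (-154 − (-28))/98 = -9/7.
Reflection = P − 2λn = (17, -11, 5) − (-18/7)·(-7, 0, -7) = (-1, -11, -13).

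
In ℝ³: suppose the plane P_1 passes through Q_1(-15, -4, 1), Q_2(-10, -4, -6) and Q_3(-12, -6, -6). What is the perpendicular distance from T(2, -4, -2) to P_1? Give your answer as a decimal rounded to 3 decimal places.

9.377

Q_1Q_2 = (5, 0, -7), Q_1Q_3 = (3, -2, -7); a normal to P_1 is Q_1Q_2 × Q_1Q_3 = (-14, 14, -10).
Using Q_1: P_1 has equation -14x + 14y - 10z = 144.
n·T − d = (-14)·(2) + (14)·(-4) + (-10)·(-2) − 144 = -208; |n| = √492.
Distance = |-208| / √492 = 208/√492 ≈ 9.377.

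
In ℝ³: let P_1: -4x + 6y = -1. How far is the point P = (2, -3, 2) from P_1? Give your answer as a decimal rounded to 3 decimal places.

n·P − d = (-4)·(2) + (6)·(-3) + (0)·(2) − (-1) = -25; |n| = √52.
Distance = |-25| / √52 = 25/√52 ≈ 3.467.

3.467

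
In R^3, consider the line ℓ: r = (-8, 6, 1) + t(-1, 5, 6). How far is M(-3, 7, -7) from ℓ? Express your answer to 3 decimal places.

7.269

Taking (-8, 6, 1) on ℓ with direction v = (-1, 5, 6): w = M − (-8, 6, 1) = (5, 1, -8), and w × v = (46, -22, 26).
Distance = |w × v| / |v| = √3276 / √62 ≈ 7.269.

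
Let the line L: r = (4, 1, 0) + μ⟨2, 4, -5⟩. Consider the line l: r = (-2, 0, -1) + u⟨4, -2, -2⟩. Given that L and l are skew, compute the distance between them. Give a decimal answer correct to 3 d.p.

Common perpendicular direction n = (2, 4, -5) × (4, -2, -2) = (-18, -16, -20).
With w = (-2, 0, -1) − (4, 1, 0) = (-6, -1, -1), w · n = 144.
Distance = |w · n| / |n| = |144| / √980 ≈ 4.600.

4.600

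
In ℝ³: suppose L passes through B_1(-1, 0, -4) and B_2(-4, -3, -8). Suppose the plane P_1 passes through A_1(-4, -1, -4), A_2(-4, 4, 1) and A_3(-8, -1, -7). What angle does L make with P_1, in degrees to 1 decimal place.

7.7

A direction vector for L is B_2 − B_1 = (-3, -3, -4).
A_1A_2 = (0, 5, 5), A_1A_3 = (-4, 0, -3); a normal to P_1 is A_1A_2 × A_1A_3 = (-15, -20, 20).
Using A_1: P_1 has equation -15x - 20y + 20z = 0.
sin θ = |n·v| / (|n||v|) = |25| / (√1025 · √34) = 0.13392.
θ ≈ 7.7°.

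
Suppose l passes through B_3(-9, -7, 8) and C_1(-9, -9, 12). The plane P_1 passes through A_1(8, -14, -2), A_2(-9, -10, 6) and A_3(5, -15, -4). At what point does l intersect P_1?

(-9, -8, 10)

A direction vector for l is C_1 − B_3 = (0, -2, 4).
A_1A_2 = (-17, 4, 8), A_1A_3 = (-3, -1, -2); a normal to P_1 is A_1A_2 × A_1A_3 = (0, -58, 29).
Using A_1: P_1 has equation -58y + 29z = 754.
Substitute r = (-9, -7, 8) + t(0, -2, 4) into the plane: 638 + 232t = 754, so t = 1/2.
Intersection: (-9, -7, 8) + (1/2)·(0, -2, 4) = (-9, -8, 10).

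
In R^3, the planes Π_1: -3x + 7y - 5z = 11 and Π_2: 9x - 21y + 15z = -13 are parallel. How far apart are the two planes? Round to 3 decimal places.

0.732

Rescale Π_2 by 1/(-3): -3x + 7y - 5z = 13/3. Then distance = |11 − (13/3)| / √83 ≈ 0.732.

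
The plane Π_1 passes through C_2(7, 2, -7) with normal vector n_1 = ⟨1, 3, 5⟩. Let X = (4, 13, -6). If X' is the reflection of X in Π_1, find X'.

Π_1: n_1·r = n_1·C_2 gives x + 3y + 5z = -22.
λ = (n·X − d)/|n|² = (13 − (-22))/35 = 1.
Reflection = X − 2λn = (4, 13, -6) − 2·(1, 3, 5) = (2, 7, -16).

(2, 7, -16)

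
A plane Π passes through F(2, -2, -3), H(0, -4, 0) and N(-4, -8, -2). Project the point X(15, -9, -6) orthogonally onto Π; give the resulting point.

FH = (-2, -2, 3), FN = (-6, -6, 1); a normal to Π is FH × FN = (16, -16, 0).
Using F: Π has equation 16x - 16y = 64.
Foot = X − λn with λ = (n·X − d)/|n|² = (384 − 64)/512 = 5/8.
Foot = (15, -9, -6) − (5/8)·(16, -16, 0) = (5, 1, -6).

(5, 1, -6)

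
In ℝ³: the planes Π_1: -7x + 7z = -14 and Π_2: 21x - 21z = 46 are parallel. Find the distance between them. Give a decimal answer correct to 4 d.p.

0.1347

Rescale Π_2 by 1/(-3): -7x + 7z = -46/3. Then distance = |-14 − (-46/3)| / √98 ≈ 0.1347.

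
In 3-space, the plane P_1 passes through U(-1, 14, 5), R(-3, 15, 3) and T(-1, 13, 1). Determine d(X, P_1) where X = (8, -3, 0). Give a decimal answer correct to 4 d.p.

7.0602

UR = (-2, 1, -2), UT = (0, -1, -4); a normal to P_1 is UR × UT = (-6, -8, 2).
Using U: P_1 has equation -6x - 8y + 2z = -96.
n·X − d = (-6)·(8) + (-8)·(-3) + (2)·(0) − (-96) = 72; |n| = √104.
Distance = |72| / √104 = 72/√104 ≈ 7.0602.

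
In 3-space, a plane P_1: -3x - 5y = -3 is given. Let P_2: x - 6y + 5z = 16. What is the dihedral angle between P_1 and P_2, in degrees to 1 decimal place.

cos θ = |n₁·n₂| / (|n₁||n₂|) = |27| / (√34 · √62).
θ = arccos(0.58807) ≈ 54.0°.

54.0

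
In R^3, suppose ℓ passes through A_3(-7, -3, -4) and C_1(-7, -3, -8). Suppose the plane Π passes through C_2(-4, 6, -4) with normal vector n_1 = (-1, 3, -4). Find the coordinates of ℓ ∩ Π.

(-7, -3, -10)

A direction vector for ℓ is C_1 − A_3 = (0, 0, -4).
Π: n_1·r = n_1·C_2 gives -x + 3y - 4z = 38.
Substitute r = (-7, -3, -4) + t(0, 0, -4) into the plane: 14 + 16t = 38, so t = 3/2.
Intersection: (-7, -3, -4) + (3/2)·(0, 0, -4) = (-7, -3, -10).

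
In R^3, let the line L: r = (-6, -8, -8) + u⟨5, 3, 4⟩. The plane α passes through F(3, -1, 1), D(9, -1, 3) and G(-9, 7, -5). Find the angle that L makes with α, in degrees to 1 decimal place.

23.7

FD = (6, 0, 2), FG = (-12, 8, -6); a normal to α is FD × FG = (-16, 12, 48).
Using F: α has equation -16x + 12y + 48z = -12.
sin θ = |n·v| / (|n||v|) = |148| / (√2704 · √50) = 0.40251.
θ ≈ 23.7°.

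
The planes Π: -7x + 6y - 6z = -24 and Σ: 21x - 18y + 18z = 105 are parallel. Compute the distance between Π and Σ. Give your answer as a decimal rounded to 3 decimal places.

Rescale Σ by 1/(-3): -7x + 6y - 6z = -35. Then distance = |-24 − (-35)| / √121 ≈ 1.000.

1.000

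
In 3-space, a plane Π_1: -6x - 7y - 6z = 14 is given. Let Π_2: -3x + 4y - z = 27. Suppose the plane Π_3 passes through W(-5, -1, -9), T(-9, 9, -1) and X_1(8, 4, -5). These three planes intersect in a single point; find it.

WT = (-4, 10, 8), WX_1 = (13, 5, 4); a normal to Π_3 is WT × WX_1 = (0, 120, -150).
Using W: Π_3 has equation 120y - 150z = 1230.
Solving the 3×3 linear system -6x - 7y - 6z = 14, -3x + 4y - z = 27, 120y - 150z = 1230 (e.g. by elimination or Cramer's rule, determinant = 8190) gives (-2, 4, -5).

(-2, 4, -5)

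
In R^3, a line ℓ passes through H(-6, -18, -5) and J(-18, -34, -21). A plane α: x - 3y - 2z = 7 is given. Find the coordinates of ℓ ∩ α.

A direction vector for ℓ is J − H = (-12, -16, -16).
Substitute r = (-6, -18, -5) + t(-12, -16, -16) into the plane: 58 + 68t = 7, so t = -3/4.
Intersection: (-6, -18, -5) + (-3/4)·(-12, -16, -16) = (3, -6, 7).

(3, -6, 7)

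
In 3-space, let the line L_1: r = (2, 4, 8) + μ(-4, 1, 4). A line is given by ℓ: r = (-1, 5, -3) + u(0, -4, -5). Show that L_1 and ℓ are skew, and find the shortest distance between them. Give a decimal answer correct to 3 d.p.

Common perpendicular direction n = (-4, 1, 4) × (0, -4, -5) = (11, -20, 16).
With w = (-1, 5, -3) − (2, 4, 8) = (-3, 1, -11), w · n = -229.
Since n ≠ 0 the lines are not parallel, and w · n = -229 ≠ 0 so they do not intersect; hence they are skew.
Distance = |w · n| / |n| = |-229| / √777 ≈ 8.215.

8.215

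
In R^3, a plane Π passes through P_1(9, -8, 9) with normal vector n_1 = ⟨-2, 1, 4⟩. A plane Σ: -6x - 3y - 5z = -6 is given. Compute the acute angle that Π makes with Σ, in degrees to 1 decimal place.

Π: n_1·r = n_1·P_1 gives -2x + y + 4z = 10.
cos θ = |n₁·n₂| / (|n₁||n₂|) = |-11| / (√21 · √70).
θ = arccos(0.28690) ≈ 73.3°.

73.3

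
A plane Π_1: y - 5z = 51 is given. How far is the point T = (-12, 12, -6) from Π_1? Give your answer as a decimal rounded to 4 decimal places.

1.7650

n·T − d = (0)·(-12) + (1)·(12) + (-5)·(-6) − 51 = -9; |n| = √26.
Distance = |-9| / √26 = 9/√26 ≈ 1.7650.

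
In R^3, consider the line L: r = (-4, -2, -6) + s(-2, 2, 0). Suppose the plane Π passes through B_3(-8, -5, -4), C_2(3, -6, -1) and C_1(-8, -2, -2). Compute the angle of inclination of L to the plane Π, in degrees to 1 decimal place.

10.9

B_3C_2 = (11, -1, 3), B_3C_1 = (0, 3, 2); a normal to Π is B_3C_2 × B_3C_1 = (-11, -22, 33).
Using B_3: Π has equation -11x - 22y + 33z = 66.
sin θ = |n·v| / (|n||v|) = |-22| / (√1694 · √8) = 0.18898.
θ ≈ 10.9°.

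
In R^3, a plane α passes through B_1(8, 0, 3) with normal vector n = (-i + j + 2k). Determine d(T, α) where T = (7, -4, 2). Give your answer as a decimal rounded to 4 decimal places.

2.0412

α: n·r = n·B_1 gives -x + y + 2z = -2.
n·T − d = (-1)·(7) + (1)·(-4) + (2)·(2) − (-2) = -5; |n| = √6.
Distance = |-5| / √6 = 5/√6 ≈ 2.0412.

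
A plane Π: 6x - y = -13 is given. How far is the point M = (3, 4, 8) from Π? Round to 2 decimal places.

4.44

n·M − d = (6)·(3) + (-1)·(4) + (0)·(8) − (-13) = 27; |n| = √37.
Distance = |27| / √37 = 27/√37 ≈ 4.44.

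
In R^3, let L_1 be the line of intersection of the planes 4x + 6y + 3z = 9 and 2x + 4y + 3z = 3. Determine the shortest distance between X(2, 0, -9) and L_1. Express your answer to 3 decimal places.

Direction of L_1: (4, 6, 3) × (2, 4, 3) = (6, -6, 4).
A point on L_1: solving the two plane equations with x = 3 gives (3, 0, -1).
Taking (3, 0, -1) on L_1 with direction v = (6, -6, 4): w = X − (3, 0, -1) = (-1, 0, -8), and w × v = (-48, -44, 6).
Distance = |w × v| / |v| = √4276 / √88 ≈ 6.971.

6.971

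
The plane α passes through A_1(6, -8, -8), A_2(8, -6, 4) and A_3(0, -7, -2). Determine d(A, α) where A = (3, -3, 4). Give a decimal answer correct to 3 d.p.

2.959

A_1A_2 = (2, 2, 12), A_1A_3 = (-6, 1, 6); a normal to α is A_1A_2 × A_1A_3 = (0, -84, 14).
Using A_1: α has equation -84y + 14z = 560.
n·A − d = (0)·(3) + (-84)·(-3) + (14)·(4) − 560 = -252; |n| = √7252.
Distance = |-252| / √7252 = 252/√7252 ≈ 2.959.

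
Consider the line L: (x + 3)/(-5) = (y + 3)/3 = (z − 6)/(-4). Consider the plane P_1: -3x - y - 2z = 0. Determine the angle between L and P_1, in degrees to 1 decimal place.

49.1

L has direction (-5, 3, -4) through (-3, -3, 6).
sin θ = |n·v| / (|n||v|) = |20| / (√14 · √50) = 0.75593.
θ ≈ 49.1°.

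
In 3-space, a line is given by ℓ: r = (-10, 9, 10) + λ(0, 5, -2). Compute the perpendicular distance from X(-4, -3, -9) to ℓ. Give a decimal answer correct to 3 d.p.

22.898

Taking (-10, 9, 10) on ℓ with direction v = (0, 5, -2): w = X − (-10, 9, 10) = (6, -12, -19), and w × v = (119, 12, 30).
Distance = |w × v| / |v| = √15205 / √29 ≈ 22.898.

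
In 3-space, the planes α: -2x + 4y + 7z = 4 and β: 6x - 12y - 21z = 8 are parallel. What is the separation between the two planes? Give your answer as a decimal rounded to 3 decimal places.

0.803

Rescale β by 1/(-3): -2x + 4y + 7z = -8/3. Then distance = |4 − (-8/3)| / √69 ≈ 0.803.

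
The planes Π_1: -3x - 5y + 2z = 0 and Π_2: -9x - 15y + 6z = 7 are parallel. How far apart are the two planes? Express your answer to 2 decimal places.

0.38

Rescale Π_2 by 1/3: -3x - 5y + 2z = 7/3. Then distance = |0 − (7/3)| / √38 ≈ 0.38.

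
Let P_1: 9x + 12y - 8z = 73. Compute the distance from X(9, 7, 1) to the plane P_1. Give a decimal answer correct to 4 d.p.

4.9412

n·X − d = (9)·(9) + (12)·(7) + (-8)·(1) − 73 = 84; |n| = √289.
Distance = |84| / √289 = 84/√289 ≈ 4.9412.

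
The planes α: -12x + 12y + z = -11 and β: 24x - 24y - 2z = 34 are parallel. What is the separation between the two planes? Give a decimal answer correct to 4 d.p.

Rescale β by 1/(-2): -12x + 12y + z = -17. Then distance = |-11 − (-17)| / √289 ≈ 0.3529.

0.3529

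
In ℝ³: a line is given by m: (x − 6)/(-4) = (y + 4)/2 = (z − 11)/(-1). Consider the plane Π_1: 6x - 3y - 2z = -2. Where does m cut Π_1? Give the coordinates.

m has direction (-4, 2, -1) through (6, -4, 11).
Substitute r = (6, -4, 11) + t(-4, 2, -1) into the plane: 26 + (-28)t = -2, so t = 1.
Intersection: (6, -4, 11) + 1·(-4, 2, -1) = (2, -2, 10).

(2, -2, 10)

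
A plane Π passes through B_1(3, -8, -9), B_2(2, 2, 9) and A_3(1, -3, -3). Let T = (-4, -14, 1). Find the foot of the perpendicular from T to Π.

B_1B_2 = (-1, 10, 18), B_1A_3 = (-2, 5, 6); a normal to Π is B_1B_2 × B_1A_3 = (-30, -30, 15).
Using B_1: Π has equation -30x - 30y + 15z = 15.
Foot = T − λn with λ = (n·T − d)/|n|² = (555 − 15)/2025 = 4/15.
Foot = (-4, -14, 1) − (4/15)·(-30, -30, 15) = (4, -6, -3).

(4, -6, -3)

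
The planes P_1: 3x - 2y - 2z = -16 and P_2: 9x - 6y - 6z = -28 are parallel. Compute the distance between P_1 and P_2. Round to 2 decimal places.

Rescale P_2 by 1/3: 3x - 2y - 2z = -28/3. Then distance = |-16 − (-28/3)| / √17 ≈ 1.62.

1.62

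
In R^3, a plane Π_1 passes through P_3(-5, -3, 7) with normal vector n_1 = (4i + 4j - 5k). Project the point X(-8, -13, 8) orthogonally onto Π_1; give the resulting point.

(-4, -9, 3)

Π_1: n_1·r = n_1·P_3 gives 4x + 4y - 5z = -67.
Foot = X − λn with λ = (n·X − d)/|n|² = (-124 − (-67))/57 = -1.
Foot = (-8, -13, 8) − (-1)·(4, 4, -5) = (-4, -9, 3).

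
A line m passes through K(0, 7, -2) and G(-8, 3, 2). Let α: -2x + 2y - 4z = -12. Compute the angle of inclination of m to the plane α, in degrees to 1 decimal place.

9.6

A direction vector for m is G − K = (-8, -4, 4).
sin θ = |n·v| / (|n||v|) = |-8| / (√24 · √96) = 0.16667.
θ ≈ 9.6°.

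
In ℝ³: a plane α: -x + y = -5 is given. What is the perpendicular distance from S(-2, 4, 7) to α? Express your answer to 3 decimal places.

n·S − d = (-1)·(-2) + (1)·(4) + (0)·(7) − (-5) = 11; |n| = √2.
Distance = |11| / √2 = 11/√2 ≈ 7.778.

7.778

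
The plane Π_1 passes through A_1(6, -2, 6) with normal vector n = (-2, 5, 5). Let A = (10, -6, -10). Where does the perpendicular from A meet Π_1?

Π_1: n·r = n·A_1 gives -2x + 5y + 5z = 8.
Foot = A − λn with λ = (n·A − d)/|n|² = (-100 − 8)/54 = -2.
Foot = (10, -6, -10) − (-2)·(-2, 5, 5) = (6, 4, 0).

(6, 4, 0)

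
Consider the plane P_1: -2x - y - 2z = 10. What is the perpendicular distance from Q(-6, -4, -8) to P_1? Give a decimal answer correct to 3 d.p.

7.333

n·Q − d = (-2)·(-6) + (-1)·(-4) + (-2)·(-8) − 10 = 22; |n| = √9.
Distance = |22| / √9 = 22/√9 ≈ 7.333.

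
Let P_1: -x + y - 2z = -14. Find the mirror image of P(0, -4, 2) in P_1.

λ = (n·P − d)/|n|² = (-8 − (-14))/6 = 1.
Reflection = P − 2λn = (0, -4, 2) − 2·(-1, 1, -2) = (2, -6, 6).

(2, -6, 6)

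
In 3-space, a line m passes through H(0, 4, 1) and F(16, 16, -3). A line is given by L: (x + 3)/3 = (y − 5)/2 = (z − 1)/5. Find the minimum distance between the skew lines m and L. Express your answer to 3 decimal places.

2.586

A direction vector for m is F − H = (16, 12, -4).
L has direction (3, 2, 5) through (-3, 5, 1).
Common perpendicular direction n = (16, 12, -4) × (3, 2, 5) = (68, -92, -4).
With w = (-3, 5, 1) − (0, 4, 1) = (-3, 1, 0), w · n = -296.
Distance = |w · n| / |n| = |-296| / √13104 ≈ 2.586.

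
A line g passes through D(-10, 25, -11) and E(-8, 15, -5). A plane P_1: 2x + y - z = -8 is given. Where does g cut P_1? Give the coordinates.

(-6, 5, 1)

A direction vector for g is E − D = (2, -10, 6).
Substitute r = (-10, 25, -11) + t(2, -10, 6) into the plane: 16 + (-12)t = -8, so t = 2.
Intersection: (-10, 25, -11) + 2·(2, -10, 6) = (-6, 5, 1).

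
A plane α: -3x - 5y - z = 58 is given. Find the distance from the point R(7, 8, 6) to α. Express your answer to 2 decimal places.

n·R − d = (-3)·(7) + (-5)·(8) + (-1)·(6) − 58 = -125; |n| = √35.
Distance = |-125| / √35 = 125/√35 ≈ 21.13.

21.13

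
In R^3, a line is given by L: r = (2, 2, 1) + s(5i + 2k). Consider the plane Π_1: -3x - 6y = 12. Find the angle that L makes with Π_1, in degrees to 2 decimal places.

24.53

sin θ = |n·v| / (|n||v|) = |-15| / (√45 · √29) = 0.41523.
θ ≈ 24.53°.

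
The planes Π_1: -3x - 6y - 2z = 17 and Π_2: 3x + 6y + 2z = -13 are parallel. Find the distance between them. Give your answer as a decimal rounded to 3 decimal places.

0.571

Rescale Π_2 by 1/(-1): -3x - 6y - 2z = 13. Then distance = |17 − 13| / √49 ≈ 0.571.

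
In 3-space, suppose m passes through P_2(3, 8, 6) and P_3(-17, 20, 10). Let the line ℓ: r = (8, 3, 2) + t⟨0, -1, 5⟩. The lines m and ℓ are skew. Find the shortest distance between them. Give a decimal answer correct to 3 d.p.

2.159

A direction vector for m is P_3 − P_2 = (-20, 12, 4).
Common perpendicular direction n = (-20, 12, 4) × (0, -1, 5) = (64, 100, 20).
With w = (8, 3, 2) − (3, 8, 6) = (5, -5, -4), w · n = -260.
Distance = |w · n| / |n| = |-260| / √14496 ≈ 2.159.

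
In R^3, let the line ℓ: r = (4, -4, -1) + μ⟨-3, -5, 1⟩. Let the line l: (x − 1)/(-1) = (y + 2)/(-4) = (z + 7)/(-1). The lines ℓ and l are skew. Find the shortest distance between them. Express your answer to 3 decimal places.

6.373

l has direction (-1, -4, -1) through (1, -2, -7).
Common perpendicular direction n = (-3, -5, 1) × (-1, -4, -1) = (9, -4, 7).
With w = (1, -2, -7) − (4, -4, -1) = (-3, 2, -6), w · n = -77.
Distance = |w · n| / |n| = |-77| / √146 ≈ 6.373.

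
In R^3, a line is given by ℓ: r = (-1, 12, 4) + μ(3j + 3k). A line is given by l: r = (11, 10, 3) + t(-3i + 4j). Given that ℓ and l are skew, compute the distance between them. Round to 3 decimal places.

Common perpendicular direction n = (0, 3, 3) × (-3, 4, 0) = (-12, -9, 9).
With w = (11, 10, 3) − (-1, 12, 4) = (12, -2, -1), w · n = -135.
Distance = |w · n| / |n| = |-135| / √306 ≈ 7.717.

7.717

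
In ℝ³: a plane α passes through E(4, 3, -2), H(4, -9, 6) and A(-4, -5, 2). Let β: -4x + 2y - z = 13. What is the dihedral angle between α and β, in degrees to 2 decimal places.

EH = (0, -12, 8), EA = (-8, -8, 4); a normal to α is EH × EA = (16, -64, -96).
Using E: α has equation 16x - 64y - 96z = 64.
cos θ = |n₁·n₂| / (|n₁||n₂|) = |-96| / (√13568 · √21).
θ = arccos(0.17985) ≈ 79.64°.

79.64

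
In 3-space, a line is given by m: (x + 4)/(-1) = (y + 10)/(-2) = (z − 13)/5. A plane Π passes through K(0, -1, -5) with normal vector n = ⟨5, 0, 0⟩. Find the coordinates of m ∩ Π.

m has direction (-1, -2, 5) through (-4, -10, 13).
Π: n·r = n·K gives 5x = 0.
Substitute r = (-4, -10, 13) + t(-1, -2, 5) into the plane: -20 + (-5)t = 0, so t = -4.
Intersection: (-4, -10, 13) + (-4)·(-1, -2, 5) = (0, -2, -7).

(0, -2, -7)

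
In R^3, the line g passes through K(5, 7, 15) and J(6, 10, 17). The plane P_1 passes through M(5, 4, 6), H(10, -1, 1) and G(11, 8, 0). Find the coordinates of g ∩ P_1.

(2, -2, 9)

A direction vector for g is J − K = (1, 3, 2).
MH = (5, -5, -5), MG = (6, 4, -6); a normal to P_1 is MH × MG = (50, 0, 50).
Using M: P_1 has equation 50x + 50z = 550.
Substitute r = (5, 7, 15) + t(1, 3, 2) into the plane: 1000 + 150t = 550, so t = -3.
Intersection: (5, 7, 15) + (-3)·(1, 3, 2) = (2, -2, 9).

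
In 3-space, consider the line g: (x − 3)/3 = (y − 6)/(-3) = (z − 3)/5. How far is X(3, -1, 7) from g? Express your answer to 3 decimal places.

g has direction (3, -3, 5) through (3, 6, 3).
Taking (3, 6, 3) on g with direction v = (3, -3, 5): w = X − (3, 6, 3) = (0, -7, 4), and w × v = (-23, 12, 21).
Distance = |w × v| / |v| = √1114 / √43 ≈ 5.090.

5.090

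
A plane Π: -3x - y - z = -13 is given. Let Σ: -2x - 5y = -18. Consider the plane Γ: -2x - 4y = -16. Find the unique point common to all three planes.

(4, 2, -1)

Solving the 3×3 linear system -3x - y - z = -13, -2x - 5y = -18, -2x - 4y = -16 (e.g. by elimination or Cramer's rule, determinant = 2) gives (4, 2, -1).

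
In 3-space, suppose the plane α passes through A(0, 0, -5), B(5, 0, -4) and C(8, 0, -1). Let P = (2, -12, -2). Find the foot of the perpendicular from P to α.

(2, 0, -2)

AB = (5, 0, 1), AC = (8, 0, 4); a normal to α is AB × AC = (0, -12, 0).
Using A: α has equation -12y = 0.
Foot = P − λn with λ = (n·P − d)/|n|² = (144 − 0)/144 = 1.
Foot = (2, -12, -2) − 1·(0, -12, 0) = (2, 0, -2).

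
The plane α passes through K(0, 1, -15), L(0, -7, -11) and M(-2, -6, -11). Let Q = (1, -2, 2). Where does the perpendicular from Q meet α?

KL = (0, -8, 4), KM = (-2, -7, 4); a normal to α is KL × KM = (-4, -8, -16).
Using K: α has equation -4x - 8y - 16z = 232.
Foot = Q − λn with λ = (n·Q − d)/|n|² = (-20 − 232)/336 = -3/4.
Foot = (1, -2, 2) − (-3/4)·(-4, -8, -16) = (-2, -8, -10).

(-2, -8, -10)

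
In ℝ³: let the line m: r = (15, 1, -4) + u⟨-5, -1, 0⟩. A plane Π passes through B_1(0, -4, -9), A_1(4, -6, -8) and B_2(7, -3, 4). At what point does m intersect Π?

B_1A_1 = (4, -2, 1), B_1B_2 = (7, 1, 13); a normal to Π is B_1A_1 × B_1B_2 = (-27, -45, 18).
Using B_1: Π has equation -27x - 45y + 18z = 18.
Substitute r = (15, 1, -4) + t(-5, -1, 0) into the plane: -522 + 180t = 18, so t = 3.
Intersection: (15, 1, -4) + 3·(-5, -1, 0) = (0, -2, -4).

(0, -2, -4)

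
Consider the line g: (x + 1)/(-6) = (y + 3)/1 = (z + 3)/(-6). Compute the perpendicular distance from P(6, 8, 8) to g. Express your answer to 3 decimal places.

12.732

g has direction (-6, 1, -6) through (-1, -3, -3).
Taking (-1, -3, -3) on g with direction v = (-6, 1, -6): w = P − (-1, -3, -3) = (7, 11, 11), and w × v = (-77, -24, 73).
Distance = |w × v| / |v| = √11834 / √73 ≈ 12.732.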